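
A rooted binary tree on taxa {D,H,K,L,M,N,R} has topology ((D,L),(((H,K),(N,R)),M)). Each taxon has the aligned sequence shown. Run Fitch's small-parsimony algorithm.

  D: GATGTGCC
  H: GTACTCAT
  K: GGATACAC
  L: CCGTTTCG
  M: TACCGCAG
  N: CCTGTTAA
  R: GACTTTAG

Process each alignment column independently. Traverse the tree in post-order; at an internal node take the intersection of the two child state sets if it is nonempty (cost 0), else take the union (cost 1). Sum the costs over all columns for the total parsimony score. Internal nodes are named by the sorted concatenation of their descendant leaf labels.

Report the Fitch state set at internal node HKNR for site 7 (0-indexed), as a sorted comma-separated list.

A,C,G,T

[col 0] DL: children D:{G}, L:{C} ∪→ {C,G}; cost 1
[col 0] HK: children H:{G}, K:{G} ∩→ {G}; cost 0
[col 0] NR: children N:{C}, R:{G} ∪→ {C,G}; cost 1
[col 0] HKNR: children HK:{G}, NR:{C,G} ∩→ {G}; cost 0
[col 0] HKMNR: children HKNR:{G}, M:{T} ∪→ {G,T}; cost 1
[col 0] DHKLMNR: children DL:{C,G}, HKMNR:{G,T} ∩→ {G}; cost 0
[col 1] DL: children D:{A}, L:{C} ∪→ {A,C}; cost 1
[col 1] HK: children H:{T}, K:{G} ∪→ {G,T}; cost 1
[col 1] NR: children N:{C}, R:{A} ∪→ {A,C}; cost 1
[col 1] HKNR: children HK:{G,T}, NR:{A,C} ∪→ {A,C,G,T}; cost 1
[col 1] HKMNR: children HKNR:{A,C,G,T}, M:{A} ∩→ {A}; cost 0
[col 1] DHKLMNR: children DL:{A,C}, HKMNR:{A} ∩→ {A}; cost 0
[col 2] DL: children D:{T}, L:{G} ∪→ {G,T}; cost 1
[col 2] HK: children H:{A}, K:{A} ∩→ {A}; cost 0
[col 2] NR: children N:{T}, R:{C} ∪→ {C,T}; cost 1
[col 2] HKNR: children HK:{A}, NR:{C,T} ∪→ {A,C,T}; cost 1
[col 2] HKMNR: children HKNR:{A,C,T}, M:{C} ∩→ {C}; cost 0
[col 2] DHKLMNR: children DL:{G,T}, HKMNR:{C} ∪→ {C,G,T}; cost 1
[col 3] DL: children D:{G}, L:{T} ∪→ {G,T}; cost 1
[col 3] HK: children H:{C}, K:{T} ∪→ {C,T}; cost 1
[col 3] NR: children N:{G}, R:{T} ∪→ {G,T}; cost 1
[col 3] HKNR: children HK:{C,T}, NR:{G,T} ∩→ {T}; cost 0
[col 3] HKMNR: children HKNR:{T}, M:{C} ∪→ {C,T}; cost 1
[col 3] DHKLMNR: children DL:{G,T}, HKMNR:{C,T} ∩→ {T}; cost 0
[col 4] DL: children D:{T}, L:{T} ∩→ {T}; cost 0
[col 4] HK: children H:{T}, K:{A} ∪→ {A,T}; cost 1
[col 4] NR: children N:{T}, R:{T} ∩→ {T}; cost 0
[col 4] HKNR: children HK:{A,T}, NR:{T} ∩→ {T}; cost 0
[col 4] HKMNR: children HKNR:{T}, M:{G} ∪→ {G,T}; cost 1
[col 4] DHKLMNR: children DL:{T}, HKMNR:{G,T} ∩→ {T}; cost 0
[col 5] DL: children D:{G}, L:{T} ∪→ {G,T}; cost 1
[col 5] HK: children H:{C}, K:{C} ∩→ {C}; cost 0
[col 5] NR: children N:{T}, R:{T} ∩→ {T}; cost 0
[col 5] HKNR: children HK:{C}, NR:{T} ∪→ {C,T}; cost 1
[col 5] HKMNR: children HKNR:{C,T}, M:{C} ∩→ {C}; cost 0
[col 5] DHKLMNR: children DL:{G,T}, HKMNR:{C} ∪→ {C,G,T}; cost 1
[col 6] DL: children D:{C}, L:{C} ∩→ {C}; cost 0
[col 6] HK: children H:{A}, K:{A} ∩→ {A}; cost 0
[col 6] NR: children N:{A}, R:{A} ∩→ {A}; cost 0
[col 6] HKNR: children HK:{A}, NR:{A} ∩→ {A}; cost 0
[col 6] HKMNR: children HKNR:{A}, M:{A} ∩→ {A}; cost 0
[col 6] DHKLMNR: children DL:{C}, HKMNR:{A} ∪→ {A,C}; cost 1
[col 7] DL: children D:{C}, L:{G} ∪→ {C,G}; cost 1
[col 7] HK: children H:{T}, K:{C} ∪→ {C,T}; cost 1
[col 7] NR: children N:{A}, R:{G} ∪→ {A,G}; cost 1
[col 7] HKNR: children HK:{C,T}, NR:{A,G} ∪→ {A,C,G,T}; cost 1
[col 7] HKMNR: children HKNR:{A,C,G,T}, M:{G} ∩→ {G}; cost 0
[col 7] DHKLMNR: children DL:{C,G}, HKMNR:{G} ∩→ {G}; cost 0
per-site changes: [3, 4, 4, 4, 2, 3, 1, 4]; total = 25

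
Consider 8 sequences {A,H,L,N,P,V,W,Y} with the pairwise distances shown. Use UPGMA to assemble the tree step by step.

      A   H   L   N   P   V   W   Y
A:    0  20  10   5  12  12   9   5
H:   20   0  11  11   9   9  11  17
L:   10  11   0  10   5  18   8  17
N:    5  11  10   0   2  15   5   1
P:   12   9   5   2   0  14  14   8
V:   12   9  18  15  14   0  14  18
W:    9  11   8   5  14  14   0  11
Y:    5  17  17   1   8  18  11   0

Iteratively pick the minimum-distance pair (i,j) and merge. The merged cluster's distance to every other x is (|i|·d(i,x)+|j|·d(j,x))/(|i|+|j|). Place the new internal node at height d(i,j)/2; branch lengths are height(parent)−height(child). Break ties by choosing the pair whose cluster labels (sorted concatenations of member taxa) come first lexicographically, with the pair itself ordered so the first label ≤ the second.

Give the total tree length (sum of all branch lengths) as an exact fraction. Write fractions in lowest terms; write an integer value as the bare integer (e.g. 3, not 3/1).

iteration 1: select N,Y (d=1); attach at lengths (1/2, 1/2); label the merged cluster NY
  updated: d(A,NY)=5, d(H,NY)=14, d(L,NY)=27/2, d(NY,P)=5, d(NY,V)=33/2, d(NY,W)=8
iteration 2: select A,NY (d=5); attach at lengths (5/2, 2); label the merged cluster ANY
  updated: d(ANY,H)=16, d(ANY,L)=37/3, d(ANY,P)=22/3, d(ANY,V)=15, d(ANY,W)=25/3
iteration 3: select L,P (d=5); attach at lengths (5/2, 5/2); label the merged cluster LP
  updated: d(ANY,LP)=59/6, d(H,LP)=10, d(LP,V)=16, d(LP,W)=11
iteration 4: select ANY,W (d=25/3); attach at lengths (5/3, 25/6); label the merged cluster ANWY
  updated: d(ANWY,H)=59/4, d(ANWY,LP)=81/8, d(ANWY,V)=59/4
iteration 5: select H,V (d=9); attach at lengths (9/2, 9/2); label the merged cluster HV
  updated: d(ANWY,HV)=59/4, d(HV,LP)=13
iteration 6: select ANWY,LP (d=81/8); attach at lengths (43/48, 41/16); label the merged cluster ALNPWY
  updated: d(ALNPWY,HV)=85/6
iteration 7: select ALNPWY,HV (d=85/6); attach at lengths (97/48, 31/12); label the merged cluster AHLNPVWY
final tree: ((((A:5/2,(N:1/2,Y:1/2):2):5/3,W:25/6):43/48,(L:5/2,P:5/2):41/16):97/48,(H:9/2,V:9/2):31/12)
total length: 1603/48

1603/48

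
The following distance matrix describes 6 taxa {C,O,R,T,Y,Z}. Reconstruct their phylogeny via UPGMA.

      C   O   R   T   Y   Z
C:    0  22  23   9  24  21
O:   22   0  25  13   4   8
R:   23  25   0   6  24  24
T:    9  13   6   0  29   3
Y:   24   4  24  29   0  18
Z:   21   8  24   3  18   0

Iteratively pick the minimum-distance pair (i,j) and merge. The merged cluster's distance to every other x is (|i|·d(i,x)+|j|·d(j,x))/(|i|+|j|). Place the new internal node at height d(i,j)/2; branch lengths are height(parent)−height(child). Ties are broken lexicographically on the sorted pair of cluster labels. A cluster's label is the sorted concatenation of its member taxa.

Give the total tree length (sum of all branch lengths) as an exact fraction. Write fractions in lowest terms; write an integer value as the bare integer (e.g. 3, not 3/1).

965/24

step 1: merge (T,Z) at d=3; branch lengths T→3/2, Z→3/2; new cluster TZ
  updated: d(C,TZ)=15, d(O,TZ)=21/2, d(R,TZ)=15, d(TZ,Y)=47/2
step 2: merge (O,Y) at d=4; branch lengths O→2, Y→2; new cluster OY
  updated: d(C,OY)=23, d(OY,R)=49/2, d(OY,TZ)=17
step 3: merge (C,TZ) at d=15; branch lengths C→15/2, TZ→6; new cluster CTZ
  updated: d(CTZ,OY)=19, d(CTZ,R)=53/3
step 4: merge (CTZ,R) at d=53/3; branch lengths CTZ→4/3, R→53/6; new cluster CRTZ
  updated: d(CRTZ,OY)=163/8
step 5: merge (CRTZ,OY) at d=163/8; branch lengths CRTZ→65/48, OY→131/16; new cluster CORTYZ
final tree: (((C:15/2,(T:3/2,Z:3/2):6):4/3,R:53/6):65/48,(O:2,Y:2):131/16)
total length: 965/24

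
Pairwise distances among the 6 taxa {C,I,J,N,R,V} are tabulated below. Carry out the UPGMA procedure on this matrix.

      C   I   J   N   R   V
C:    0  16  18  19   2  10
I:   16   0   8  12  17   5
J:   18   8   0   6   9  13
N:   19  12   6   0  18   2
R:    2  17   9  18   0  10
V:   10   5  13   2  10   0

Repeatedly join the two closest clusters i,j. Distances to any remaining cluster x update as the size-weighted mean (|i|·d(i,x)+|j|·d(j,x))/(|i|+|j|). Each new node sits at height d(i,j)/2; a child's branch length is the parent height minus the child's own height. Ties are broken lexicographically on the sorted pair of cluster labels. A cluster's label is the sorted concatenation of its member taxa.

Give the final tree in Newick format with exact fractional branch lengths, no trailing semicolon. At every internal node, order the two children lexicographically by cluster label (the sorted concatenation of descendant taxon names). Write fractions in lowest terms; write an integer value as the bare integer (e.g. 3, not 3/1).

((C:1,R:1):101/16,((I:4,J:4):1/2,(N:1,V:1):7/2):45/16)

iteration 1: select C,R (d=2); attach at lengths (1, 1); label the merged cluster CR
  updated: d(CR,I)=33/2, d(CR,J)=27/2, d(CR,N)=37/2, d(CR,V)=10
iteration 2: select N,V (d=2); attach at lengths (1, 1); label the merged cluster NV
  updated: d(CR,NV)=57/4, d(I,NV)=17/2, d(J,NV)=19/2
iteration 3: select I,J (d=8); attach at lengths (4, 4); label the merged cluster IJ
  updated: d(CR,IJ)=15, d(IJ,NV)=9
iteration 4: select IJ,NV (d=9); attach at lengths (1/2, 7/2); label the merged cluster IJNV
  updated: d(CR,IJNV)=117/8
iteration 5: select CR,IJNV (d=117/8); attach at lengths (101/16, 45/16); label the merged cluster CIJNRV
final tree: ((C:1,R:1):101/16,((I:4,J:4):1/2,(N:1,V:1):7/2):45/16)
total length: 201/8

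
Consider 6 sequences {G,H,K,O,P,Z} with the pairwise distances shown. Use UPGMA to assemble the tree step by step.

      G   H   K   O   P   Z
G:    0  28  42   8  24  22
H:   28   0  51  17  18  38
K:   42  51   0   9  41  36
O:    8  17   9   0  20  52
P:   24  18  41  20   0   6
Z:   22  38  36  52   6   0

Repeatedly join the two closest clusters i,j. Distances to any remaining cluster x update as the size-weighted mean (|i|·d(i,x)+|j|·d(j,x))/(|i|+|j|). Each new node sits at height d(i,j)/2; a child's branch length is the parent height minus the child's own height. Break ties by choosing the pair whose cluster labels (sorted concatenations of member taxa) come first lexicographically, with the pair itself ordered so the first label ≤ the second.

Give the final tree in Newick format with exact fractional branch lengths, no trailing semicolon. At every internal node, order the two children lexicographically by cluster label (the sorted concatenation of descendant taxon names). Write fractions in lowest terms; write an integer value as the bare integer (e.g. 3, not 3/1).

1. join P+Z (d=6) ⇒ PZ; edges |P|=3, |Z|=3
  updated: d(G,PZ)=23, d(H,PZ)=28, d(K,PZ)=77/2, d(O,PZ)=36
2. join G+O (d=8) ⇒ GO; edges |G|=4, |O|=4
  updated: d(GO,H)=45/2, d(GO,K)=51/2, d(GO,PZ)=59/2
3. join GO+H (d=45/2) ⇒ GHO; edges |GO|=29/4, |H|=45/4
  updated: d(GHO,K)=34, d(GHO,PZ)=29
4. join GHO+PZ (d=29) ⇒ GHOPZ; edges |GHO|=13/4, |PZ|=23/2
  updated: d(GHOPZ,K)=179/5
5. join GHOPZ+K (d=179/5) ⇒ GHKOPZ; edges |GHOPZ|=17/5, |K|=179/10
final tree: ((((G:4,O:4):29/4,H:45/4):13/4,(P:3,Z:3):23/2):17/5,K:179/10)
total length: 1371/20

((((G:4,O:4):29/4,H:45/4):13/4,(P:3,Z:3):23/2):17/5,K:179/10)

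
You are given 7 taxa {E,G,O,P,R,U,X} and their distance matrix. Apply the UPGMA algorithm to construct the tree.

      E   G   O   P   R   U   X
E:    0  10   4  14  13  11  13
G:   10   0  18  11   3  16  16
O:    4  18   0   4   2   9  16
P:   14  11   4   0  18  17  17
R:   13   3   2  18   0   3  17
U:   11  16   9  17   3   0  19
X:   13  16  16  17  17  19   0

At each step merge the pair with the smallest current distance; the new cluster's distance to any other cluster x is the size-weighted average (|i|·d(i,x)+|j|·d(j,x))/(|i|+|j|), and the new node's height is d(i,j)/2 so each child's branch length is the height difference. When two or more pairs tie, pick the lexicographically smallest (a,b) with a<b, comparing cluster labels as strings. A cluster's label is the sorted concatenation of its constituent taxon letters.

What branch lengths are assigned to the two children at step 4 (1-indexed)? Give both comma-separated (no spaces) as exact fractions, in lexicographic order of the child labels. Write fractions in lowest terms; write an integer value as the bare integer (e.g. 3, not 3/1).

iteration 1: select O,R (d=2); attach at lengths (1, 1); label the merged cluster OR
  updated: d(E,OR)=17/2, d(G,OR)=21/2, d(OR,P)=11, d(OR,U)=6, d(OR,X)=33/2
iteration 2: select OR,U (d=6); attach at lengths (2, 3); label the merged cluster ORU
  updated: d(E,ORU)=28/3, d(G,ORU)=37/3, d(ORU,P)=13, d(ORU,X)=52/3
iteration 3: select E,ORU (d=28/3); attach at lengths (14/3, 5/3); label the merged cluster EORU
  updated: d(EORU,G)=47/4, d(EORU,P)=53/4, d(EORU,X)=65/4
iteration 4: select G,P (d=11); attach at lengths (11/2, 11/2); label the merged cluster GP
  updated: d(EORU,GP)=25/2, d(GP,X)=33/2
iteration 5: select EORU,GP (d=25/2); attach at lengths (19/12, 3/4); label the merged cluster EGOPRU
  updated: d(EGOPRU,X)=49/3
iteration 6: select EGOPRU,X (d=49/3); attach at lengths (23/12, 49/6); label the merged cluster EGOPRUX
final tree: (((E:14/3,((O:1,R:1):2,U:3):5/3):19/12,(G:11/2,P:11/2):3/4):23/12,X:49/6)
total length: 147/4

11/2,11/2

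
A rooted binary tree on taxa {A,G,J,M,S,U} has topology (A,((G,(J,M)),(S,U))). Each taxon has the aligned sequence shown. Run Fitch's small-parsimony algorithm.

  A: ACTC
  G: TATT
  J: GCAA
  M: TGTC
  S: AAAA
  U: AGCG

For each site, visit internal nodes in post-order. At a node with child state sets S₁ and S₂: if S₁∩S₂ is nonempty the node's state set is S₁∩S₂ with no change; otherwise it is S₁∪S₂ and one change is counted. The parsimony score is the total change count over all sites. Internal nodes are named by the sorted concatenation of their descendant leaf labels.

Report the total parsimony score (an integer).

JM@0: {G} ∪ {T} = {G,T} (union, +1)
GJM@0: {T} ∩ {G,T} = {T} (intersection, +0)
SU@0: {A} ∩ {A} = {A} (intersection, +0)
GJMSU@0: {T} ∪ {A} = {A,T} (union, +1)
AGJMSU@0: {A} ∩ {A,T} = {A} (intersection, +0)
JM@1: {C} ∪ {G} = {C,G} (union, +1)
GJM@1: {A} ∪ {C,G} = {A,C,G} (union, +1)
SU@1: {A} ∪ {G} = {A,G} (union, +1)
GJMSU@1: {A,C,G} ∩ {A,G} = {A,G} (intersection, +0)
AGJMSU@1: {C} ∪ {A,G} = {A,C,G} (union, +1)
JM@2: {A} ∪ {T} = {A,T} (union, +1)
GJM@2: {T} ∩ {A,T} = {T} (intersection, +0)
SU@2: {A} ∪ {C} = {A,C} (union, +1)
GJMSU@2: {T} ∪ {A,C} = {A,C,T} (union, +1)
AGJMSU@2: {T} ∩ {A,C,T} = {T} (intersection, +0)
JM@3: {A} ∪ {C} = {A,C} (union, +1)
GJM@3: {T} ∪ {A,C} = {A,C,T} (union, +1)
SU@3: {A} ∪ {G} = {A,G} (union, +1)
GJMSU@3: {A,C,T} ∩ {A,G} = {A} (intersection, +0)
AGJMSU@3: {C} ∪ {A} = {A,C} (union, +1)
per-site changes: [2, 4, 3, 4]; total = 13

13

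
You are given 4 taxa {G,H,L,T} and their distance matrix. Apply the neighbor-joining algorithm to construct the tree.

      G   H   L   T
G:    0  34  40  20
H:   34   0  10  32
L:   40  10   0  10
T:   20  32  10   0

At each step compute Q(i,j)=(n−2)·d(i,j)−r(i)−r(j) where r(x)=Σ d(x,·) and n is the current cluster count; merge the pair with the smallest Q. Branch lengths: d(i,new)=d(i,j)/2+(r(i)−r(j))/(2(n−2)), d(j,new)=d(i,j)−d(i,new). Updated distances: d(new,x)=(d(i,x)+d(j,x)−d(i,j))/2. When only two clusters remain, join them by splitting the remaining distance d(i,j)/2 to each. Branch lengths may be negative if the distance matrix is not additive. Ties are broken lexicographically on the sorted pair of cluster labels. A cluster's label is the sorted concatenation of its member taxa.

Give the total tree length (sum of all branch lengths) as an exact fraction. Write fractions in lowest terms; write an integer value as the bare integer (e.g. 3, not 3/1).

step 1: merge (G,T) at d=20, Q=-116; branch lengths G→18, T→2; new cluster GT
  updated: d(GT,H)=23, d(GT,L)=15
step 2: merge (GT,H) at d=23, Q=-48; branch lengths GT→14, H→9; new cluster GHT
  updated: d(GHT,L)=1
step 3: merge (GHT,L) at d=1; branch lengths GHT→1/2, L→1/2; new cluster GHLT
final tree: (((G:18,T:2):14,H:9):1/2,L:1/2)
total length: 44

44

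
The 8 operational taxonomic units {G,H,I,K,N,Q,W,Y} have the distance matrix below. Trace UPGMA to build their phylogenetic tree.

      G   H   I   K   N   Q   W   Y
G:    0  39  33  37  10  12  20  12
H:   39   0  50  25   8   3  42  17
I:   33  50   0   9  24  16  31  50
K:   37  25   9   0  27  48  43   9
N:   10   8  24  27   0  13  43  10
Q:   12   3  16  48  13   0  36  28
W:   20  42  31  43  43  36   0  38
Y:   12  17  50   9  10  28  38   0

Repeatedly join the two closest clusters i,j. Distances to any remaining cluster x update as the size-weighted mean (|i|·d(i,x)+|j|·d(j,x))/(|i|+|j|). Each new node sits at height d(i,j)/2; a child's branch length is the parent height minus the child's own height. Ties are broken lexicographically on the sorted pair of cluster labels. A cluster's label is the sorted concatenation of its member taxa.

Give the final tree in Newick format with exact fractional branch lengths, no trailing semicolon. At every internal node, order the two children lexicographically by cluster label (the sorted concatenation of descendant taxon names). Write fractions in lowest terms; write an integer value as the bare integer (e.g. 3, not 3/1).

step 1: merge (H,Q) at d=3; branch lengths H→3/2, Q→3/2; new cluster HQ
  updated: d(G,HQ)=51/2, d(HQ,I)=33, d(HQ,K)=73/2, d(HQ,N)=21/2, d(HQ,W)=39, d(HQ,Y)=45/2
step 2: merge (I,K) at d=9; branch lengths I→9/2, K→9/2; new cluster IK
  updated: d(G,IK)=35, d(HQ,IK)=139/4, d(IK,N)=51/2, d(IK,W)=37, d(IK,Y)=59/2
step 3: merge (G,N) at d=10; branch lengths G→5, N→5; new cluster GN
  updated: d(GN,HQ)=18, d(GN,IK)=121/4, d(GN,W)=63/2, d(GN,Y)=11
step 4: merge (GN,Y) at d=11; branch lengths GN→1/2, Y→11/2; new cluster GNY
  updated: d(GNY,HQ)=39/2, d(GNY,IK)=30, d(GNY,W)=101/3
step 5: merge (GNY,HQ) at d=39/2; branch lengths GNY→17/4, HQ→33/4; new cluster GHNQY
  updated: d(GHNQY,IK)=319/10, d(GHNQY,W)=179/5
step 6: merge (GHNQY,IK) at d=319/10; branch lengths GHNQY→31/5, IK→229/20; new cluster GHIKNQY
  updated: d(GHIKNQY,W)=253/7
step 7: merge (GHIKNQY,W) at d=253/7; branch lengths GHIKNQY→297/140, W→253/14; new cluster GHIKNQWY
final tree: (((((G:5,N:5):1/2,Y:11/2):17/4,(H:3/2,Q:3/2):33/4):31/5,(I:9/2,K:9/2):229/20):297/140,W:253/14)
total length: 2742/35

(((((G:5,N:5):1/2,Y:11/2):17/4,(H:3/2,Q:3/2):33/4):31/5,(I:9/2,K:9/2):229/20):297/140,W:253/14)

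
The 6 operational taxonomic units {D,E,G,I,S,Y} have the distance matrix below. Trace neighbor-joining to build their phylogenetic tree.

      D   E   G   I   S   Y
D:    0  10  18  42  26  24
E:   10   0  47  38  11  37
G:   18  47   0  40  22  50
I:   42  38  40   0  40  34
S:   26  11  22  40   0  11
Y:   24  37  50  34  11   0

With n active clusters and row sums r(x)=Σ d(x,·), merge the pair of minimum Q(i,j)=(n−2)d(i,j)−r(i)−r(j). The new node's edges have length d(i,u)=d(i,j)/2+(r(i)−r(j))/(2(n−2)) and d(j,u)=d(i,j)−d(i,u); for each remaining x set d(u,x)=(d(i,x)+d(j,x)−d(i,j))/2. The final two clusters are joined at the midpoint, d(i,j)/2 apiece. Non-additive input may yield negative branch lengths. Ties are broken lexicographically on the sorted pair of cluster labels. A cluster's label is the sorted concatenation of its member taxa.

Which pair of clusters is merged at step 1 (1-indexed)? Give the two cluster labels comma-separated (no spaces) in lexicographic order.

D,G

1. join D+G (d=18, Q=-225) ⇒ DG; edges |D|=15/8, |G|=129/8
  updated: d(DG,E)=39/2, d(DG,I)=32, d(DG,S)=15, d(DG,Y)=28
2. join S+Y (d=11, Q=-154) ⇒ SY; edges |S|=0, |Y|=11
  updated: d(DG,SY)=16, d(E,SY)=37/2, d(I,SY)=63/2
3. join DG+I (d=32, Q=-105) ⇒ DGI; edges |DG|=15/2, |I|=49/2
  updated: d(DGI,E)=51/4, d(DGI,SY)=31/4
4. join DGI+E (d=51/4, Q=-39) ⇒ DEGI; edges |DGI|=1, |E|=47/4
  updated: d(DEGI,SY)=27/4
5. join DEGI+SY (d=27/4) ⇒ DEGISY; edges |DEGI|=27/8, |SY|=27/8
final tree: ((((D:15/8,G:129/8):15/2,I:49/2):1,E:47/4):27/8,(S:0,Y:11):27/8)
total length: 161/2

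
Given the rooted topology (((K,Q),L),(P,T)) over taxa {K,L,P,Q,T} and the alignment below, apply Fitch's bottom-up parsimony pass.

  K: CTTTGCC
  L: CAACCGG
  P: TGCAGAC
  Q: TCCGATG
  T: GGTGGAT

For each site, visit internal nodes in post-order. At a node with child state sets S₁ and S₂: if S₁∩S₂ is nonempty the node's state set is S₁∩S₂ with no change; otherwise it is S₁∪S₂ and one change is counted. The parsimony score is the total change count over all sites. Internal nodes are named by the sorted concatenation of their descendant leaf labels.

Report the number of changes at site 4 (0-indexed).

2

site 0, node KQ: K={C} ∪ Q={T} → {C,T} (+1)
site 0, node KLQ: KQ={C,T} ∩ L={C} → {C} (+0)
site 0, node PT: P={T} ∪ T={G} → {G,T} (+1)
site 0, node KLPQT: KLQ={C} ∪ PT={G,T} → {C,G,T} (+1)
site 1, node KQ: K={T} ∪ Q={C} → {C,T} (+1)
site 1, node KLQ: KQ={C,T} ∪ L={A} → {A,C,T} (+1)
site 1, node PT: P={G} ∩ T={G} → {G} (+0)
site 1, node KLPQT: KLQ={A,C,T} ∪ PT={G} → {A,C,G,T} (+1)
site 2, node KQ: K={T} ∪ Q={C} → {C,T} (+1)
site 2, node KLQ: KQ={C,T} ∪ L={A} → {A,C,T} (+1)
site 2, node PT: P={C} ∪ T={T} → {C,T} (+1)
site 2, node KLPQT: KLQ={A,C,T} ∩ PT={C,T} → {C,T} (+0)
site 3, node KQ: K={T} ∪ Q={G} → {G,T} (+1)
site 3, node KLQ: KQ={G,T} ∪ L={C} → {C,G,T} (+1)
site 3, node PT: P={A} ∪ T={G} → {A,G} (+1)
site 3, node KLPQT: KLQ={C,G,T} ∩ PT={A,G} → {G} (+0)
site 4, node KQ: K={G} ∪ Q={A} → {A,G} (+1)
site 4, node KLQ: KQ={A,G} ∪ L={C} → {A,C,G} (+1)
site 4, node PT: P={G} ∩ T={G} → {G} (+0)
site 4, node KLPQT: KLQ={A,C,G} ∩ PT={G} → {G} (+0)
site 5, node KQ: K={C} ∪ Q={T} → {C,T} (+1)
site 5, node KLQ: KQ={C,T} ∪ L={G} → {C,G,T} (+1)
site 5, node PT: P={A} ∩ T={A} → {A} (+0)
site 5, node KLPQT: KLQ={C,G,T} ∪ PT={A} → {A,C,G,T} (+1)
site 6, node KQ: K={C} ∪ Q={G} → {C,G} (+1)
site 6, node KLQ: KQ={C,G} ∩ L={G} → {G} (+0)
site 6, node PT: P={C} ∪ T={T} → {C,T} (+1)
site 6, node KLPQT: KLQ={G} ∪ PT={C,T} → {C,G,T} (+1)
per-site changes: [3, 3, 3, 3, 2, 3, 3]; total = 20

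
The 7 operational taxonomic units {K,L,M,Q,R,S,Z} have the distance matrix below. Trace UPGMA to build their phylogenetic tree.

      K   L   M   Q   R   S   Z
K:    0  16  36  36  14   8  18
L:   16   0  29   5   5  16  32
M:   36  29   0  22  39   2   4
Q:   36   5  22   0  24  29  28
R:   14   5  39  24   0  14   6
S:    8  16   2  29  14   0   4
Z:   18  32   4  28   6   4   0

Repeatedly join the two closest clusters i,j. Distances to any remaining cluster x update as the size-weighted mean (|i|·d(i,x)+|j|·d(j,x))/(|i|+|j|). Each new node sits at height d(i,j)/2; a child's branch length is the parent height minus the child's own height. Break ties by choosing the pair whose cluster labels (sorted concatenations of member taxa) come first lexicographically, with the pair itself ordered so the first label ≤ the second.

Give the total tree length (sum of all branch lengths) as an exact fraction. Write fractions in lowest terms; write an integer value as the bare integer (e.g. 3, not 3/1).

iteration 1: select M,S (d=2); attach at lengths (1, 1); label the merged cluster MS
  updated: d(K,MS)=22, d(L,MS)=45/2, d(MS,Q)=51/2, d(MS,R)=53/2, d(MS,Z)=4
iteration 2: select MS,Z (d=4); attach at lengths (1, 2); label the merged cluster MSZ
  updated: d(K,MSZ)=62/3, d(L,MSZ)=77/3, d(MSZ,Q)=79/3, d(MSZ,R)=59/3
iteration 3: select L,Q (d=5); attach at lengths (5/2, 5/2); label the merged cluster LQ
  updated: d(K,LQ)=26, d(LQ,MSZ)=26, d(LQ,R)=29/2
iteration 4: select K,R (d=14); attach at lengths (7, 7); label the merged cluster KR
  updated: d(KR,LQ)=81/4, d(KR,MSZ)=121/6
iteration 5: select KR,MSZ (d=121/6); attach at lengths (37/12, 97/12); label the merged cluster KMRSZ
  updated: d(KMRSZ,LQ)=237/10
iteration 6: select KMRSZ,LQ (d=237/10); attach at lengths (53/30, 187/20); label the merged cluster KLMQRSZ
final tree: (((K:7,R:7):37/12,((M:1,S:1):1,Z:2):97/12):53/30,(L:5/2,Q:5/2):187/20)
total length: 2777/60

2777/60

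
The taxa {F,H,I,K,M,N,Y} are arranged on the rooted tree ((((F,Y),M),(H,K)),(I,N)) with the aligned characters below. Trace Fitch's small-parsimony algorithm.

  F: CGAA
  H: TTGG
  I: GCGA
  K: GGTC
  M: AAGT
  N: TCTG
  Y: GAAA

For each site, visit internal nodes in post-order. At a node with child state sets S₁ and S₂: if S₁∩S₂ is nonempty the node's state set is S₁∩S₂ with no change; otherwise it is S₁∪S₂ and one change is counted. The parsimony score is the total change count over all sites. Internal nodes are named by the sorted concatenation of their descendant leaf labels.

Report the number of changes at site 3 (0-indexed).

4

[col 0] FY: children F:{C}, Y:{G} ∪→ {C,G}; cost 1
[col 0] FMY: children FY:{C,G}, M:{A} ∪→ {A,C,G}; cost 1
[col 0] HK: children H:{T}, K:{G} ∪→ {G,T}; cost 1
[col 0] FHKMY: children FMY:{A,C,G}, HK:{G,T} ∩→ {G}; cost 0
[col 0] IN: children I:{G}, N:{T} ∪→ {G,T}; cost 1
[col 0] FHIKMNY: children FHKMY:{G}, IN:{G,T} ∩→ {G}; cost 0
[col 1] FY: children F:{G}, Y:{A} ∪→ {A,G}; cost 1
[col 1] FMY: children FY:{A,G}, M:{A} ∩→ {A}; cost 0
[col 1] HK: children H:{T}, K:{G} ∪→ {G,T}; cost 1
[col 1] FHKMY: children FMY:{A}, HK:{G,T} ∪→ {A,G,T}; cost 1
[col 1] IN: children I:{C}, N:{C} ∩→ {C}; cost 0
[col 1] FHIKMNY: children FHKMY:{A,G,T}, IN:{C} ∪→ {A,C,G,T}; cost 1
[col 2] FY: children F:{A}, Y:{A} ∩→ {A}; cost 0
[col 2] FMY: children FY:{A}, M:{G} ∪→ {A,G}; cost 1
[col 2] HK: children H:{G}, K:{T} ∪→ {G,T}; cost 1
[col 2] FHKMY: children FMY:{A,G}, HK:{G,T} ∩→ {G}; cost 0
[col 2] IN: children I:{G}, N:{T} ∪→ {G,T}; cost 1
[col 2] FHIKMNY: children FHKMY:{G}, IN:{G,T} ∩→ {G}; cost 0
[col 3] FY: children F:{A}, Y:{A} ∩→ {A}; cost 0
[col 3] FMY: children FY:{A}, M:{T} ∪→ {A,T}; cost 1
[col 3] HK: children H:{G}, K:{C} ∪→ {C,G}; cost 1
[col 3] FHKMY: children FMY:{A,T}, HK:{C,G} ∪→ {A,C,G,T}; cost 1
[col 3] IN: children I:{A}, N:{G} ∪→ {A,G}; cost 1
[col 3] FHIKMNY: children FHKMY:{A,C,G,T}, IN:{A,G} ∩→ {A,G}; cost 0
per-site changes: [4, 4, 3, 4]; total = 15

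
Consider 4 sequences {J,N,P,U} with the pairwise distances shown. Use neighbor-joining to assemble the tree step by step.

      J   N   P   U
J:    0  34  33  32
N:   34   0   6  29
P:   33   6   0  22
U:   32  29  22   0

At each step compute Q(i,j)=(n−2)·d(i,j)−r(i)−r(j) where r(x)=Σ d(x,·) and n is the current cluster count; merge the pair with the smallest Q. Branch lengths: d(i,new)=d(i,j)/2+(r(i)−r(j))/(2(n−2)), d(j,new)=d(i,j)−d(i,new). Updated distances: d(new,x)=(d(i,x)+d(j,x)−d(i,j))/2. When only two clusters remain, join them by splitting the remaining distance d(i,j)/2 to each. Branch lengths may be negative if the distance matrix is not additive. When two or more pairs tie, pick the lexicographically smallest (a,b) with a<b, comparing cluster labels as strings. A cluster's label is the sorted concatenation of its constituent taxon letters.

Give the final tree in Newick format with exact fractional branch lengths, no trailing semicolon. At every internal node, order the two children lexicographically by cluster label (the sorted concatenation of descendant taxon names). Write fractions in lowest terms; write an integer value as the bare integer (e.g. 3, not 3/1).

(((J:20,U:12):21/2,N:5):1/2,P:1/2)

step 1: merge (J,U) at d=32, Q=-118; branch lengths J→20, U→12; new cluster JU
  updated: d(JU,N)=31/2, d(JU,P)=23/2
step 2: merge (JU,N) at d=31/2, Q=-33; branch lengths JU→21/2, N→5; new cluster JNU
  updated: d(JNU,P)=1
step 3: merge (JNU,P) at d=1; branch lengths JNU→1/2, P→1/2; new cluster JNPU
final tree: (((J:20,U:12):21/2,N:5):1/2,P:1/2)
total length: 97/2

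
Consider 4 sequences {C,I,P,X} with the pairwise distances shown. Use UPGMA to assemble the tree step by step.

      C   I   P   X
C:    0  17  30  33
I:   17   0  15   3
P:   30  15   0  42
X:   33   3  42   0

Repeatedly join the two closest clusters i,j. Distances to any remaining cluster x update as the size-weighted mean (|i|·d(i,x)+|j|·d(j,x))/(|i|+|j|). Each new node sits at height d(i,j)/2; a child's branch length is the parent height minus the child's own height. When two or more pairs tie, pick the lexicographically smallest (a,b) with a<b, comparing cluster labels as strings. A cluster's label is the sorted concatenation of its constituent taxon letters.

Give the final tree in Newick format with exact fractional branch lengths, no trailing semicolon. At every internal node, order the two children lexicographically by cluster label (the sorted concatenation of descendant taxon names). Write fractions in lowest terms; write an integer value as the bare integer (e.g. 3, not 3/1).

((C:25/2,(I:3/2,X:3/2):11):2,P:29/2)

step 1: merge (I,X) at d=3; branch lengths I→3/2, X→3/2; new cluster IX
  updated: d(C,IX)=25, d(IX,P)=57/2
step 2: merge (C,IX) at d=25; branch lengths C→25/2, IX→11; new cluster CIX
  updated: d(CIX,P)=29
step 3: merge (CIX,P) at d=29; branch lengths CIX→2, P→29/2; new cluster CIPX
final tree: ((C:25/2,(I:3/2,X:3/2):11):2,P:29/2)
total length: 43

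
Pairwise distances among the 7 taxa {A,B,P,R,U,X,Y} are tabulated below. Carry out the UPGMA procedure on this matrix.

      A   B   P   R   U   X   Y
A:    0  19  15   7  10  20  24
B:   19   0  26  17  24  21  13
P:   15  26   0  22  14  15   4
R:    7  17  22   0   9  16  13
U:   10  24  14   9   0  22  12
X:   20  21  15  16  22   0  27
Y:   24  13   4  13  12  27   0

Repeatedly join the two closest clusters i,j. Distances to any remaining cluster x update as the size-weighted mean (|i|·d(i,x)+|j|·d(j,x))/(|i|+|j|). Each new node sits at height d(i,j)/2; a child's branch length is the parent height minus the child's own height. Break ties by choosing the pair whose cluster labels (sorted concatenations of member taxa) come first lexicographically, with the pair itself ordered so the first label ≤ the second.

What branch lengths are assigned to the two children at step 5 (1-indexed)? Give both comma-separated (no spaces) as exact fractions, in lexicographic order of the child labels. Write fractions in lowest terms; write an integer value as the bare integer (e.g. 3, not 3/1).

1. join P+Y (d=4) ⇒ PY; edges |P|=2, |Y|=2
  updated: d(A,PY)=39/2, d(B,PY)=39/2, d(PY,R)=35/2, d(PY,U)=13, d(PY,X)=21
2. join A+R (d=7) ⇒ AR; edges |A|=7/2, |R|=7/2
  updated: d(AR,B)=18, d(AR,PY)=37/2, d(AR,U)=19/2, d(AR,X)=18
3. join AR+U (d=19/2) ⇒ ARU; edges |AR|=5/4, |U|=19/4
  updated: d(ARU,B)=20, d(ARU,PY)=50/3, d(ARU,X)=58/3
4. join ARU+PY (d=50/3) ⇒ APRUY; edges |ARU|=43/12, |PY|=19/3
  updated: d(APRUY,B)=99/5, d(APRUY,X)=20
5. join APRUY+B (d=99/5) ⇒ ABPRUY; edges |APRUY|=47/30, |B|=99/10
  updated: d(ABPRUY,X)=121/6
6. join ABPRUY+X (d=121/6) ⇒ ABPRUXY; edges |ABPRUY|=11/60, |X|=121/12
final tree: (((((A:7/2,R:7/2):5/4,U:19/4):43/12,(P:2,Y:2):19/3):47/30,B:99/10):11/60,X:121/12)
total length: 973/20

47/30,99/10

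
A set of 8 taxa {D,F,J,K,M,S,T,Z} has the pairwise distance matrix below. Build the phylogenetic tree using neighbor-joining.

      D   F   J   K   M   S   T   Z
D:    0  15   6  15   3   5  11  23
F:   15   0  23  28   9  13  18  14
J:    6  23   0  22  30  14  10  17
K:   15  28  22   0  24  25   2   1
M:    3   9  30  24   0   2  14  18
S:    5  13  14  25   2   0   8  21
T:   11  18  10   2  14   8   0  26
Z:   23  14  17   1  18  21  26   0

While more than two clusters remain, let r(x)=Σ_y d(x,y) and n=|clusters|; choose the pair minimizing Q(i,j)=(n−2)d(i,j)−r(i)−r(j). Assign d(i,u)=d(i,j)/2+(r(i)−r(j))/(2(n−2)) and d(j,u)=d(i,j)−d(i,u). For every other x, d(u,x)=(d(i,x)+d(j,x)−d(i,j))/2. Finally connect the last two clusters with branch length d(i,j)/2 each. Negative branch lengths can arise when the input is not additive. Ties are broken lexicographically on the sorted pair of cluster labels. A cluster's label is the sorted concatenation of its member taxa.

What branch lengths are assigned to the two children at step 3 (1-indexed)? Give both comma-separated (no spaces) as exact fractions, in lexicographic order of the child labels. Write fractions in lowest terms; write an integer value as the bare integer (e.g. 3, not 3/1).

31/4,9/4

iteration 1: select K,Z (d=1, Q=-231); attach at lengths (1/4, 3/4); label the merged cluster KZ
  updated: d(D,KZ)=37/2, d(F,KZ)=41/2, d(J,KZ)=19, d(KZ,M)=41/2, d(KZ,S)=45/2, d(KZ,T)=27/2
iteration 2: select M,S (d=2, Q=-133); attach at lengths (12/5, -2/5); label the merged cluster MS
  updated: d(D,MS)=3, d(F,MS)=10, d(J,MS)=21, d(KZ,MS)=41/2, d(MS,T)=10
iteration 3: select F,MS (d=10, Q=-111); attach at lengths (31/4, 9/4); label the merged cluster FMS
  updated: d(D,FMS)=4, d(FMS,J)=17, d(FMS,KZ)=31/2, d(FMS,T)=9
iteration 4: select D,J (d=6, Q=-147/2); attach at lengths (11/12, 61/12); label the merged cluster DJ
  updated: d(DJ,FMS)=15/2, d(DJ,KZ)=63/4, d(DJ,T)=15/2
iteration 5: select DJ,FMS (d=15/2, Q=-191/4); attach at lengths (55/16, 65/16); label the merged cluster DFJMS
  updated: d(DFJMS,KZ)=95/8, d(DFJMS,T)=9/2
iteration 6: select DFJMS,KZ (d=95/8, Q=-239/8); attach at lengths (23/16, 167/16); label the merged cluster DFJKMSZ
  updated: d(DFJKMSZ,T)=49/16
iteration 7: select DFJKMSZ,T (d=49/16); attach at lengths (49/32, 49/32); label the merged cluster DFJKMSTZ
final tree: ((((D:11/12,J:61/12):55/16,(F:31/4,(M:12/5,S:-2/5):9/4):65/16):23/16,(K:1/4,Z:3/4):167/16):49/32,T:49/32)
total length: 663/16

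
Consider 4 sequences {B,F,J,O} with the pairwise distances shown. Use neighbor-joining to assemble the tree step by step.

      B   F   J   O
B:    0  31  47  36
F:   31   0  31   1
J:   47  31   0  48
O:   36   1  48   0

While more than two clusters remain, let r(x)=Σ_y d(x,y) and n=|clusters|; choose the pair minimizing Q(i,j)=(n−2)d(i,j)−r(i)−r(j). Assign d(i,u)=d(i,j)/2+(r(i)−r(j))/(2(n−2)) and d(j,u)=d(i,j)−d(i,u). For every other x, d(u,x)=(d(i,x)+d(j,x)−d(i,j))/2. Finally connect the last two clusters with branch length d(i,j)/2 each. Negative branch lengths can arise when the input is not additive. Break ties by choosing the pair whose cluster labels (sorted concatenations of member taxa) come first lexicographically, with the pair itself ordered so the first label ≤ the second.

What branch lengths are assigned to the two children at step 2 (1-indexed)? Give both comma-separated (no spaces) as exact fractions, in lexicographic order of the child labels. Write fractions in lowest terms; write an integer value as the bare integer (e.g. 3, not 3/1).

25/2,-5

1. join B+J (d=47, Q=-146) ⇒ BJ; edges |B|=41/2, |J|=53/2
  updated: d(BJ,F)=15/2, d(BJ,O)=37/2
2. join BJ+F (d=15/2, Q=-27) ⇒ BFJ; edges |BJ|=25/2, |F|=-5
  updated: d(BFJ,O)=6
3. join BFJ+O (d=6) ⇒ BFJO; edges |BFJ|=3, |O|=3
final tree: (((B:41/2,J:53/2):25/2,F:-5):3,O:3)
total length: 121/2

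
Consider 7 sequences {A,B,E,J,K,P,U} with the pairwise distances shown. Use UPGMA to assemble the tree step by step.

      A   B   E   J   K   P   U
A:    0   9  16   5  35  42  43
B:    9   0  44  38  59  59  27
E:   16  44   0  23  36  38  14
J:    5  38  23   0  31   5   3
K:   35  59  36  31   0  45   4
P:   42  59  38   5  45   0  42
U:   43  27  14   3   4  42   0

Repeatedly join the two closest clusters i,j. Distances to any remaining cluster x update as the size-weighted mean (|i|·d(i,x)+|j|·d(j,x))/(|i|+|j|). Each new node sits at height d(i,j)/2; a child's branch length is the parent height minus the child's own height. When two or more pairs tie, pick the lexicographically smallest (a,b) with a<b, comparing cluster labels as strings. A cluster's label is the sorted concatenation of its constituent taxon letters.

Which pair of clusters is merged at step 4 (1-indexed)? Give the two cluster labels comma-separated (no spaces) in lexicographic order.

iteration 1: select J,U (d=3); attach at lengths (3/2, 3/2); label the merged cluster JU
  updated: d(A,JU)=24, d(B,JU)=65/2, d(E,JU)=37/2, d(JU,K)=35/2, d(JU,P)=47/2
iteration 2: select A,B (d=9); attach at lengths (9/2, 9/2); label the merged cluster AB
  updated: d(AB,E)=30, d(AB,JU)=113/4, d(AB,K)=47, d(AB,P)=101/2
iteration 3: select JU,K (d=35/2); attach at lengths (29/4, 35/4); label the merged cluster JKU
  updated: d(AB,JKU)=69/2, d(E,JKU)=73/3, d(JKU,P)=92/3
iteration 4: select E,JKU (d=73/3); attach at lengths (73/6, 41/12); label the merged cluster EJKU
  updated: d(AB,EJKU)=267/8, d(EJKU,P)=65/2
iteration 5: select EJKU,P (d=65/2); attach at lengths (49/12, 65/4); label the merged cluster EJKPU
  updated: d(AB,EJKPU)=184/5
iteration 6: select AB,EJKPU (d=184/5); attach at lengths (139/10, 43/20); label the merged cluster ABEJKPU
final tree: ((A:9/2,B:9/2):139/10,((E:73/6,((J:3/2,U:3/2):29/4,K:35/4):41/12):49/12,P:65/4):43/20)
total length: 2399/30

E,JKU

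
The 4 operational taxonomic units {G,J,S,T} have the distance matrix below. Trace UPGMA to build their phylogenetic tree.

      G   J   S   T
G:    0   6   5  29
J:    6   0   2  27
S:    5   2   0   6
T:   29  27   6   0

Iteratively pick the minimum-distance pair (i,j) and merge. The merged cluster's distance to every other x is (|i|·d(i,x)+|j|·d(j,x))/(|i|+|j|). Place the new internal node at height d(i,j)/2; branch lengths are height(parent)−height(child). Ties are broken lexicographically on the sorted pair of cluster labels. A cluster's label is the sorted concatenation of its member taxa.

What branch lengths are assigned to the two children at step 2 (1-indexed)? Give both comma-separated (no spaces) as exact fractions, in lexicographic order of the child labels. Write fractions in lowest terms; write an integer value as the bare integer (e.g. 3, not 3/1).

iteration 1: select J,S (d=2); attach at lengths (1, 1); label the merged cluster JS
  updated: d(G,JS)=11/2, d(JS,T)=33/2
iteration 2: select G,JS (d=11/2); attach at lengths (11/4, 7/4); label the merged cluster GJS
  updated: d(GJS,T)=62/3
iteration 3: select GJS,T (d=62/3); attach at lengths (91/12, 31/3); label the merged cluster GJST
final tree: ((G:11/4,(J:1,S:1):7/4):91/12,T:31/3)
total length: 293/12

11/4,7/4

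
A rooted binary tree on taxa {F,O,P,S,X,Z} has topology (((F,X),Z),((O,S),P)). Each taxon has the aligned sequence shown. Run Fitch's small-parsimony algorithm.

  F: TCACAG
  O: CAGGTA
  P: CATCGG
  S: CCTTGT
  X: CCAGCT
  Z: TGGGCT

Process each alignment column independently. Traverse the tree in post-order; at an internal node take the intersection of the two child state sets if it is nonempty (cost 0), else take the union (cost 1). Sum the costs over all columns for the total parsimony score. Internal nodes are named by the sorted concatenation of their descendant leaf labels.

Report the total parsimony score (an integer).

17

[col 0] FX: children F:{T}, X:{C} ∪→ {C,T}; cost 1
[col 0] FXZ: children FX:{C,T}, Z:{T} ∩→ {T}; cost 0
[col 0] OS: children O:{C}, S:{C} ∩→ {C}; cost 0
[col 0] OPS: children OS:{C}, P:{C} ∩→ {C}; cost 0
[col 0] FOPSXZ: children FXZ:{T}, OPS:{C} ∪→ {C,T}; cost 1
[col 1] FX: children F:{C}, X:{C} ∩→ {C}; cost 0
[col 1] FXZ: children FX:{C}, Z:{G} ∪→ {C,G}; cost 1
[col 1] OS: children O:{A}, S:{C} ∪→ {A,C}; cost 1
[col 1] OPS: children OS:{A,C}, P:{A} ∩→ {A}; cost 0
[col 1] FOPSXZ: children FXZ:{C,G}, OPS:{A} ∪→ {A,C,G}; cost 1
[col 2] FX: children F:{A}, X:{A} ∩→ {A}; cost 0
[col 2] FXZ: children FX:{A}, Z:{G} ∪→ {A,G}; cost 1
[col 2] OS: children O:{G}, S:{T} ∪→ {G,T}; cost 1
[col 2] OPS: children OS:{G,T}, P:{T} ∩→ {T}; cost 0
[col 2] FOPSXZ: children FXZ:{A,G}, OPS:{T} ∪→ {A,G,T}; cost 1
[col 3] FX: children F:{C}, X:{G} ∪→ {C,G}; cost 1
[col 3] FXZ: children FX:{C,G}, Z:{G} ∩→ {G}; cost 0
[col 3] OS: children O:{G}, S:{T} ∪→ {G,T}; cost 1
[col 3] OPS: children OS:{G,T}, P:{C} ∪→ {C,G,T}; cost 1
[col 3] FOPSXZ: children FXZ:{G}, OPS:{C,G,T} ∩→ {G}; cost 0
[col 4] FX: children F:{A}, X:{C} ∪→ {A,C}; cost 1
[col 4] FXZ: children FX:{A,C}, Z:{C} ∩→ {C}; cost 0
[col 4] OS: children O:{T}, S:{G} ∪→ {G,T}; cost 1
[col 4] OPS: children OS:{G,T}, P:{G} ∩→ {G}; cost 0
[col 4] FOPSXZ: children FXZ:{C}, OPS:{G} ∪→ {C,G}; cost 1
[col 5] FX: children F:{G}, X:{T} ∪→ {G,T}; cost 1
[col 5] FXZ: children FX:{G,T}, Z:{T} ∩→ {T}; cost 0
[col 5] OS: children O:{A}, S:{T} ∪→ {A,T}; cost 1
[col 5] OPS: children OS:{A,T}, P:{G} ∪→ {A,G,T}; cost 1
[col 5] FOPSXZ: children FXZ:{T}, OPS:{A,G,T} ∩→ {T}; cost 0
per-site changes: [2, 3, 3, 3, 3, 3]; total = 17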